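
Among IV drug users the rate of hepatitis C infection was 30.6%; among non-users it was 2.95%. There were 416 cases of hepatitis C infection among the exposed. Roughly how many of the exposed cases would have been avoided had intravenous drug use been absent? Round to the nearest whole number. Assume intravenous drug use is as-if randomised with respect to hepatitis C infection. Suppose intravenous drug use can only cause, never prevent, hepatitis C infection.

p₁ = 0.306, p₀ = 0.0295.
PN = (p₁ − p₀)/p₁ = (0.306 − 0.0295) / 0.306 ≈ 0.90359.
Attributable cases ≈ PN × (exposed cases) = 0.90359 × 416 ≈ 375.90.

about 376 cases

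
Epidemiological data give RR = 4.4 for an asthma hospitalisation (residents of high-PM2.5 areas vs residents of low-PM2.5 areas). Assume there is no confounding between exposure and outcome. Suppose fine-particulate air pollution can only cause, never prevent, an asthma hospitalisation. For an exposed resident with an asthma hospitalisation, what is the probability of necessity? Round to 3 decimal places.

Under exogeneity and monotonicity, PN = (RR − 1) / RR = 1 − 1/RR.
PN = (4.4 − 1) / 4.4 = 3.4 / 4.4 ≈ 0.7727

PN ≈ 0.773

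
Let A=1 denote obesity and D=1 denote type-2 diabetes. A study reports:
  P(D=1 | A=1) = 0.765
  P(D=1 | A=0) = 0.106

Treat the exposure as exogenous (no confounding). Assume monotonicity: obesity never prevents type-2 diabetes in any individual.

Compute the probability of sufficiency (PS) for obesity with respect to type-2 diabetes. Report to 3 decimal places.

PS ≈ 0.737

Let p₁ = 0.765, p₀ = 0.106.
Under exogeneity and monotonicity, PS = (p₁ − p₀) / (1 − p₀).
PS = (0.765 − 0.106) / (1 − 0.106) = 0.659 / 0.894 ≈ 0.7371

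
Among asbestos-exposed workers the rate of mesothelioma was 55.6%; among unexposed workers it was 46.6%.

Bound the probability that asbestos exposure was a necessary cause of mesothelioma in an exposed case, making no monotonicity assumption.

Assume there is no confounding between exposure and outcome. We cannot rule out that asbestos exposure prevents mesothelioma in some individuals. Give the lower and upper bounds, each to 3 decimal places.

p₁ = 0.556, p₀ = 0.466.
Under exogeneity alone the bounds on PN are max{0,(p₁−p₀)/p₁} ≤ PN ≤ min{1,(1−p₀)/p₁}.
  lower = (p₁ − p₀)/p₁ = 0.09 / 0.556 ≈ 0.1619
  upper = min{1, (1 − p₀)/p₁} = 0.534 / 0.556 ≈ 0.9604

0.162 ≤ PN ≤ 0.960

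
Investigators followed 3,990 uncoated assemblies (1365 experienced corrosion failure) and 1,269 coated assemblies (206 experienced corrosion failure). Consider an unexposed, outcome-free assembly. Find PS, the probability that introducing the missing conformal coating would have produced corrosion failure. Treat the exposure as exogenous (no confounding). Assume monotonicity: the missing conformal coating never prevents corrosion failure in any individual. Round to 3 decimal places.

p₁ = P(outcome | exposed) = 1365/3990 = 0.34211
p₀ = P(outcome | unexposed) = 206/1269 = 0.16233
Under exogeneity and monotonicity, PS = (p₁ − p₀) / (1 − p₀).
PS = (0.34211 − 0.16233) / (1 − 0.16233) = 0.17977 / 0.83767 ≈ 0.2146

PS ≈ 0.215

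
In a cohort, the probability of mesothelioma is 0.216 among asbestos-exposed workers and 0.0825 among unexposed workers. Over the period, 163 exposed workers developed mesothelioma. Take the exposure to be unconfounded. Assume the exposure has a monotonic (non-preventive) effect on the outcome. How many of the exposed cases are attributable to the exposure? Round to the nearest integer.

about 101 cases

Let p₁ = 0.216, p₀ = 0.0825.
PN = (p₁ − p₀)/p₁ = (0.216 − 0.0825) / 0.216 ≈ 0.61806.
Attributable cases ≈ PN × (exposed cases) = 0.61806 × 163 ≈ 100.74.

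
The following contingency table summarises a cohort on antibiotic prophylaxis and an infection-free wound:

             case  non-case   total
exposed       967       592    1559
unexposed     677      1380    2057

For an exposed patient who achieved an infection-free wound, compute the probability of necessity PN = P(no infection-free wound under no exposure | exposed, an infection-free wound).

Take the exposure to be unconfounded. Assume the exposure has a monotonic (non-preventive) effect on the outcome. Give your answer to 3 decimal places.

p₁ = P(outcome | exposed) = 967/1559 = 0.62027
p₀ = P(outcome | unexposed) = 677/2057 = 0.32912
Under exogeneity and monotonicity, PN = (p₁ − p₀)/p₁.
PN = (0.62027 − 0.32912) / 0.62027 ≈ 0.4694

PN ≈ 0.469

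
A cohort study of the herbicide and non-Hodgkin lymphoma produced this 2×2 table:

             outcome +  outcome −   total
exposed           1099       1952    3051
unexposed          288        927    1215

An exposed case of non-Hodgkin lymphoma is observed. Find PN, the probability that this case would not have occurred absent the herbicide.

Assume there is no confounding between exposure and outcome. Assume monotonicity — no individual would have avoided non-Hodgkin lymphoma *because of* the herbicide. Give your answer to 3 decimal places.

PN ≈ 0.342

p₁ = P(outcome | exposed) = 1099/3051 = 0.36021
p₀ = P(outcome | unexposed) = 288/1215 = 0.23704
Under exogeneity and monotonicity, PN = (p₁ − p₀)/p₁.
PN = (0.36021 − 0.23704) / 0.36021 ≈ 0.3419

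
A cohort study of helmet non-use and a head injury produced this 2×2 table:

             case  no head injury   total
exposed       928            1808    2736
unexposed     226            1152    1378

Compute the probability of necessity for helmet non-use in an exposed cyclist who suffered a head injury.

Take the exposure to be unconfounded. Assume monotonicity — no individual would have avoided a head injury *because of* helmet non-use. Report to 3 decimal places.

p₁ = P(outcome | exposed) = 928/2736 = 0.33918
p₀ = P(outcome | unexposed) = 226/1378 = 0.16401
Under exogeneity and monotonicity, PN = (p₁ − p₀)/p₁.
PN = (0.33918 − 0.16401) / 0.33918 ≈ 0.5165

PN ≈ 0.516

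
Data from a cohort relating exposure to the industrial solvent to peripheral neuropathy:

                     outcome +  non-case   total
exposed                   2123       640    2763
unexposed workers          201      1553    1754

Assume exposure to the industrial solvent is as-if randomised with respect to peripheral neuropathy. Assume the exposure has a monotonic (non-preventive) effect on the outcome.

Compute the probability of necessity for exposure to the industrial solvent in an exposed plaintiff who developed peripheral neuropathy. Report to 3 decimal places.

PN ≈ 0.851

p₁ = P(outcome | exposed) = 2123/2763 = 0.76837
p₀ = P(outcome | unexposed) = 201/1754 = 0.1146
Under exogeneity and monotonicity, PN = (p₁ − p₀)/p₁.
PN = (0.76837 − 0.1146) / 0.76837 ≈ 0.8509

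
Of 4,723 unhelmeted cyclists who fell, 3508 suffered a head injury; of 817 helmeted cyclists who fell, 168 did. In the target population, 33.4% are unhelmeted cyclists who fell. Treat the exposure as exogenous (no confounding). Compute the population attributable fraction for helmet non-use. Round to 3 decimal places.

PAF ≈ 0.466

p₁ = P(outcome | exposed) = 3508/4723 = 0.74275
p₀ = P(outcome | unexposed) = 168/817 = 0.20563
Overall risk P(Y=1) = π·p₁ + (1−π)·p₀ = 0.334×0.74275 + 0.666×0.20563 = 0.38503.
Under exogeneity, PAF = [P(Y=1) − p₀] / P(Y=1).
PAF = (0.38503 − 0.20563) / 0.38503 ≈ 0.4659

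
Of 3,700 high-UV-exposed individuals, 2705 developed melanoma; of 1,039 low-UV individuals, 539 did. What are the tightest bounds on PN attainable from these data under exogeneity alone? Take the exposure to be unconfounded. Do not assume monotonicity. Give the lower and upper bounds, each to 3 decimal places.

p₁ = P(outcome | exposed) = 2705/3700 = 0.73108
p₀ = P(outcome | unexposed) = 539/1039 = 0.51877
Under exogeneity alone the bounds on PN are max{0,(p₁−p₀)/p₁} ≤ PN ≤ min{1,(1−p₀)/p₁}.
  lower = (p₁ − p₀)/p₁ = 0.21231 / 0.73108 ≈ 0.2904
  upper = min{1, (1 − p₀)/p₁} = 0.48123 / 0.73108 ≈ 0.6582

0.290 ≤ PN ≤ 0.658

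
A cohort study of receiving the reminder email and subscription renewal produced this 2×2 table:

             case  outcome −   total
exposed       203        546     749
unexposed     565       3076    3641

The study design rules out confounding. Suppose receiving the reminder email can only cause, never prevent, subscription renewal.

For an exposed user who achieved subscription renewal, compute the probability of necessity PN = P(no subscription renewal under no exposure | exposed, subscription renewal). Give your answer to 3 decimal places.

p₁ = P(outcome | exposed) = 203/749 = 0.27103
p₀ = P(outcome | unexposed) = 565/3641 = 0.15518
Under exogeneity and monotonicity, PN = (p₁ − p₀) / p₁.
PN = (0.27103 − 0.15518) / 0.27103 = 0.11585 / 0.27103 ≈ 0.4274

PN ≈ 0.427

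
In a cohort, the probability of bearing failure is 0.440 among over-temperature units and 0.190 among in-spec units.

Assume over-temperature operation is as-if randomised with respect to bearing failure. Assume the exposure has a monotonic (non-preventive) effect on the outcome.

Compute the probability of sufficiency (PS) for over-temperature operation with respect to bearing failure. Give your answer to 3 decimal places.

PS ≈ 0.309

Let p₁ = 0.44, p₀ = 0.19.
Under exogeneity and monotonicity, PS = (p₁ − p₀) / (1 − p₀).
PS = (0.44 − 0.19) / (1 − 0.19) = 0.25 / 0.81 ≈ 0.3086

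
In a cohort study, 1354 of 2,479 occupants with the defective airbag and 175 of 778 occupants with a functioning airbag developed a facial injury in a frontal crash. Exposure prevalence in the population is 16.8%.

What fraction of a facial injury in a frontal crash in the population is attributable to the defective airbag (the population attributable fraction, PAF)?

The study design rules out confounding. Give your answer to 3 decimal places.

p₁ = P(outcome | exposed) = 1354/2479 = 0.54619
p₀ = P(outcome | unexposed) = 175/778 = 0.22494
Overall risk P(Y=1) = π·p₁ + (1−π)·p₀ = 0.168×0.54619 + 0.832×0.22494 = 0.27891.
Under exogeneity, PAF = [P(Y=1) − p₀] / P(Y=1).
PAF = (0.27891 − 0.22494) / 0.27891 ≈ 0.1935

PAF ≈ 0.194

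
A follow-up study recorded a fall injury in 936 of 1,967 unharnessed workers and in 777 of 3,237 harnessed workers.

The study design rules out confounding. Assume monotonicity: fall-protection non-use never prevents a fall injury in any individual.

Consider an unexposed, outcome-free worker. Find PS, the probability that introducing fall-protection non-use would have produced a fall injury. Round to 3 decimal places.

PS ≈ 0.310

p₁ = P(outcome | exposed) = 936/1967 = 0.47585
p₀ = P(outcome | unexposed) = 777/3237 = 0.24004
Under exogeneity and monotonicity, PS = (p₁ − p₀) / (1 − p₀).
PS = (0.47585 − 0.24004) / (1 − 0.24004) = 0.23581 / 0.75996 ≈ 0.3103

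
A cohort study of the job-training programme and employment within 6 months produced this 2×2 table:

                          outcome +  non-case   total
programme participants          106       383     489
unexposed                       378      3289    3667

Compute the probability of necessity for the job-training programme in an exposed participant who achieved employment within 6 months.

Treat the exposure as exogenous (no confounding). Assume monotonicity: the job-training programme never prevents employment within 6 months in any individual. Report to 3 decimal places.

PN ≈ 0.524

p₁ = P(outcome | exposed) = 106/489 = 0.21677
p₀ = P(outcome | unexposed) = 378/3667 = 0.10308
Under exogeneity and monotonicity, PN = (p₁ − p₀)/p₁.
PN = (0.21677 − 0.10308) / 0.21677 ≈ 0.5245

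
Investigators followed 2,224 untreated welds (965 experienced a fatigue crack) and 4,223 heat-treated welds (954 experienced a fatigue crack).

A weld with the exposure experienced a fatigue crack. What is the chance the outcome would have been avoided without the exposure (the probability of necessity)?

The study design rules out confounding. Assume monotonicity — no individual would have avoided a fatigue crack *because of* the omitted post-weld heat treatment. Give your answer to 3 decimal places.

PN ≈ 0.479

p₁ = P(outcome | exposed) = 965/2224 = 0.4339
p₀ = P(outcome | unexposed) = 954/4223 = 0.22591
Under exogeneity and monotonicity, PN = (p₁ − p₀) / p₁.
PN = (0.4339 − 0.22591) / 0.4339 = 0.208 / 0.4339 ≈ 0.4794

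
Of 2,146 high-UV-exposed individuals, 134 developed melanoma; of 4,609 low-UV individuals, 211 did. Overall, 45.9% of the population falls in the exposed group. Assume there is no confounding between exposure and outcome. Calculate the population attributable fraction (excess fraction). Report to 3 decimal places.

p₁ = P(outcome | exposed) = 134/2146 = 0.062442
p₀ = P(outcome | unexposed) = 211/4609 = 0.04578
Overall risk P(Y=1) = π·p₁ + (1−π)·p₀ = 0.459×0.062442 + 0.541×0.04578 = 0.053428.
Under exogeneity, PAF = [P(Y=1) − p₀] / P(Y=1).
PAF = (0.053428 − 0.04578) / 0.053428 ≈ 0.1431

PAF ≈ 0.143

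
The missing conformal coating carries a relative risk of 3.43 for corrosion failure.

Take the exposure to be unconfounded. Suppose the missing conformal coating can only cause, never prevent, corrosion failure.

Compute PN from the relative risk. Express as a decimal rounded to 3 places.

PN ≈ 0.708

Under exogeneity and monotonicity, PN = (RR − 1) / RR = 1 − 1/RR.
PN = (3.43 − 1) / 3.43 = 2.43 / 3.43 ≈ 0.7085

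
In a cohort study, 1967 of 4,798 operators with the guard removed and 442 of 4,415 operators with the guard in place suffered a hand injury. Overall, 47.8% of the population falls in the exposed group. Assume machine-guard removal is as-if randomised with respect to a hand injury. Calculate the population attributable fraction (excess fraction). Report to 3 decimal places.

p₁ = P(outcome | exposed) = 1967/4798 = 0.40996
p₀ = P(outcome | unexposed) = 442/4415 = 0.10011
Overall risk P(Y=1) = π·p₁ + (1−π)·p₀ = 0.478×0.40996 + 0.522×0.10011 = 0.24822.
Under exogeneity, PAF = [P(Y=1) − p₀] / P(Y=1).
PAF = (0.24822 − 0.10011) / 0.24822 ≈ 0.5967

PAF ≈ 0.597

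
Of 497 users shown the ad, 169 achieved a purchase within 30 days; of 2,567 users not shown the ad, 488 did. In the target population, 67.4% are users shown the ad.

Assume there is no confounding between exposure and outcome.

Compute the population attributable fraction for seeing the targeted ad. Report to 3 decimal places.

PAF ≈ 0.347

p₁ = P(outcome | exposed) = 169/497 = 0.34004
p₀ = P(outcome | unexposed) = 488/2567 = 0.19011
Overall risk P(Y=1) = π·p₁ + (1−π)·p₀ = 0.674×0.34004 + 0.326×0.19011 = 0.29116.
Under exogeneity, PAF = [P(Y=1) − p₀] / P(Y=1).
PAF = (0.29116 − 0.19011) / 0.29116 ≈ 0.3471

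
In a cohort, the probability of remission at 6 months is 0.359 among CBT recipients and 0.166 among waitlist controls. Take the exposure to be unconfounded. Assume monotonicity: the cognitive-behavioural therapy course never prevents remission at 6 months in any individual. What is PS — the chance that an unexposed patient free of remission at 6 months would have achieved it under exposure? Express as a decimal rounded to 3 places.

PS ≈ 0.231

Let p₁ = 0.359, p₀ = 0.166.
Under exogeneity and monotonicity, PS = (p₁ − p₀) / (1 − p₀).
PS = (0.359 − 0.166) / (1 − 0.166) = 0.193 / 0.834 ≈ 0.2314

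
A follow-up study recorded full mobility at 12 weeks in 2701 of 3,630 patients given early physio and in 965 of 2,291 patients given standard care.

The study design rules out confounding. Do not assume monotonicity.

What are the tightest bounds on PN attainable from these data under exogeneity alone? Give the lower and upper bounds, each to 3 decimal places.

0.434 ≤ PN ≤ 0.778

p₁ = P(outcome | exposed) = 2701/3630 = 0.74408
p₀ = P(outcome | unexposed) = 965/2291 = 0.42121
Under exogeneity alone the bounds on PN are max{0,(p₁−p₀)/p₁} ≤ PN ≤ min{1,(1−p₀)/p₁}.
  lower = (p₁ − p₀)/p₁ = 0.32286 / 0.74408 ≈ 0.4339
  upper = min{1, (1 − p₀)/p₁} = 0.57879 / 0.74408 ≈ 0.7779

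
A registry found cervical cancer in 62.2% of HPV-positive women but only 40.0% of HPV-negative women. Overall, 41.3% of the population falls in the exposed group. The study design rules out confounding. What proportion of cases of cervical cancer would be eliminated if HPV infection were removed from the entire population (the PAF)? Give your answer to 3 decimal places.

p₁ = 0.622, p₀ = 0.4.
Overall risk P(Y=1) = π·p₁ + (1−π)·p₀ = 0.413×0.622 + 0.587×0.4 = 0.49169.
Under exogeneity, PAF = [P(Y=1) − p₀] / P(Y=1).
PAF = (0.49169 − 0.4) / 0.49169 ≈ 0.1865

PAF ≈ 0.186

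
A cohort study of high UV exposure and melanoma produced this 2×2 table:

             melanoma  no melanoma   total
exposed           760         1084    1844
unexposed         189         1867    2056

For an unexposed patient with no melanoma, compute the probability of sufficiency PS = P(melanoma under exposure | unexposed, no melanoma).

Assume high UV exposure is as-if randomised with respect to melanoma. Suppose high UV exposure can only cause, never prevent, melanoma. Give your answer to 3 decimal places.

PS ≈ 0.353

p₁ = P(outcome | exposed) = 760/1844 = 0.41215
p₀ = P(outcome | unexposed) = 189/2056 = 0.091926
Under exogeneity and monotonicity, PS = (p₁ − p₀) / (1 − p₀).
PS = (0.41215 − 0.091926) / (1 − 0.091926) = 0.32022 / 0.90807 ≈ 0.3526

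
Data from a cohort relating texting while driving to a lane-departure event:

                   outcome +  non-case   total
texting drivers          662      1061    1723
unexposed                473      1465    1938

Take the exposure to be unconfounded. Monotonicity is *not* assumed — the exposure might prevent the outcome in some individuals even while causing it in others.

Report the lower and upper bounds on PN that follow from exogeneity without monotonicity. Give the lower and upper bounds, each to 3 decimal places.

p₁ = P(outcome | exposed) = 662/1723 = 0.38421
p₀ = P(outcome | unexposed) = 473/1938 = 0.24407
Under exogeneity alone the bounds on PN are max{0,(p₁−p₀)/p₁} ≤ PN ≤ min{1,(1−p₀)/p₁}.
  lower = (p₁ − p₀)/p₁ = 0.14015 / 0.38421 ≈ 0.3648
  upper = min{1, (1 − p₀)/p₁} = 0.75593 / 0.38421 ≈ 1.9675 → capped at 1

0.365 ≤ PN ≤ 1.000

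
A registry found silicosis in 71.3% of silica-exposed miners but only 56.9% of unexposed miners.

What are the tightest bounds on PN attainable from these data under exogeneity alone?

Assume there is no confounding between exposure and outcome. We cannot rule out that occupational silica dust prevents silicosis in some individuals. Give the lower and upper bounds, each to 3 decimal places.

0.202 ≤ PN ≤ 0.604

p₁ = 0.713, p₀ = 0.569.
Under exogeneity alone the bounds on PN are max{0,(p₁−p₀)/p₁} ≤ PN ≤ min{1,(1−p₀)/p₁}.
  lower = (p₁ − p₀)/p₁ = 0.144 / 0.713 ≈ 0.2020
  upper = min{1, (1 − p₀)/p₁} = 0.431 / 0.713 ≈ 0.6045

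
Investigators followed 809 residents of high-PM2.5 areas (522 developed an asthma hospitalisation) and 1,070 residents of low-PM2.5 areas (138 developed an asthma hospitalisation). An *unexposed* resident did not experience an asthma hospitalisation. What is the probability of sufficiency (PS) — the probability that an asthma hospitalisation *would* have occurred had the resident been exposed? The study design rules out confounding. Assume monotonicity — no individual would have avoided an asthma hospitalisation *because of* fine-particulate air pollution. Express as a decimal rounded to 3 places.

PS ≈ 0.593

p₁ = P(outcome | exposed) = 522/809 = 0.64524
p₀ = P(outcome | unexposed) = 138/1070 = 0.12897
Under exogeneity and monotonicity, PS = (p₁ − p₀) / (1 − p₀).
PS = (0.64524 − 0.12897) / (1 − 0.12897) = 0.51627 / 0.87103 ≈ 0.5927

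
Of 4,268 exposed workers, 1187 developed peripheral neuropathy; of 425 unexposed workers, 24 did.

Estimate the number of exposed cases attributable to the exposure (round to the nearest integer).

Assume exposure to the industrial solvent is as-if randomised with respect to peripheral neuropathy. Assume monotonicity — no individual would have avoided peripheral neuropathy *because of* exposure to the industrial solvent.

p₁ = P(outcome | exposed) = 1187/4268 = 0.27812
p₀ = P(outcome | unexposed) = 24/425 = 0.056471
PN = (p₁ − p₀)/p₁ = (0.27812 − 0.056471) / 0.27812 ≈ 0.79695.
Attributable cases ≈ PN × (exposed cases) = 0.79695 × 1187 ≈ 945.98.

about 946 cases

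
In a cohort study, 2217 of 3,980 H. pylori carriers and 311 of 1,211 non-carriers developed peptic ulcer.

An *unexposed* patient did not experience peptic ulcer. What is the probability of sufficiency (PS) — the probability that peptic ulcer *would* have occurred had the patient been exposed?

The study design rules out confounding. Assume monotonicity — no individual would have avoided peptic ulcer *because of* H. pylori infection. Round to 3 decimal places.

PS ≈ 0.404

p₁ = P(outcome | exposed) = 2217/3980 = 0.55704
p₀ = P(outcome | unexposed) = 311/1211 = 0.25681
Under exogeneity and monotonicity, PS = (p₁ − p₀) / (1 − p₀).
PS = (0.55704 − 0.25681) / (1 − 0.25681) = 0.30022 / 0.74319 ≈ 0.4040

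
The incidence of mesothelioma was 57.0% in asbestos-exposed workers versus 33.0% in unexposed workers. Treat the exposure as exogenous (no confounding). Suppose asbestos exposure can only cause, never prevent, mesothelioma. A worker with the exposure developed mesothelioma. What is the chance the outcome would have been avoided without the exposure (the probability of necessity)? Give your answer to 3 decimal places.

p₁ = 0.57, p₀ = 0.33.
Under exogeneity and monotonicity, PN = (p₁ − p₀) / p₁.
PN = (0.57 − 0.33) / 0.57 = 0.24 / 0.57 ≈ 0.4211

PN ≈ 0.421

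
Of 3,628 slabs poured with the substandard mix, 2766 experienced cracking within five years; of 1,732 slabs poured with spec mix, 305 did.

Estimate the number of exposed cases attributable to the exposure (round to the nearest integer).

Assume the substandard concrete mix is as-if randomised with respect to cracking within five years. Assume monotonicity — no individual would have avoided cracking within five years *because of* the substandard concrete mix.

about 2127 cases

p₁ = P(outcome | exposed) = 2766/3628 = 0.7624
p₀ = P(outcome | unexposed) = 305/1732 = 0.1761
PN = (p₁ − p₀)/p₁ = (0.7624 − 0.1761) / 0.7624 ≈ 0.76902.
Attributable cases ≈ PN × (exposed cases) = 0.76902 × 2766 ≈ 2127.12.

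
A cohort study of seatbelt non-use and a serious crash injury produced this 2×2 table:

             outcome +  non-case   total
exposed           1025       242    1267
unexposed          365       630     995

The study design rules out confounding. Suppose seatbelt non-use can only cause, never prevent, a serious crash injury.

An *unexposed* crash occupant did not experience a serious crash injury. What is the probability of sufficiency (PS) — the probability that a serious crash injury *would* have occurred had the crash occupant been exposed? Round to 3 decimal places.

p₁ = P(outcome | exposed) = 1025/1267 = 0.809
p₀ = P(outcome | unexposed) = 365/995 = 0.36683
Under exogeneity and monotonicity, PS = (p₁ − p₀)/(1 − p₀).
PS = (0.809 − 0.36683) / 0.63317 ≈ 0.6983

PS ≈ 0.698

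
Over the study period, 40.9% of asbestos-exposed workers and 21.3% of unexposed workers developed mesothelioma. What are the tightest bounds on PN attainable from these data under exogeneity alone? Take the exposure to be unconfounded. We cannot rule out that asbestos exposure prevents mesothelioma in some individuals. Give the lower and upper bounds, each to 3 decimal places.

0.479 ≤ PN ≤ 1.000

p₁ = 0.409, p₀ = 0.213.
Under exogeneity alone the bounds on PN are max{0,(p₁−p₀)/p₁} ≤ PN ≤ min{1,(1−p₀)/p₁}.
  lower = (p₁ − p₀)/p₁ = 0.196 / 0.409 ≈ 0.4792
  upper = min{1, (1 − p₀)/p₁} = 0.787 / 0.409 ≈ 1.9242 → capped at 1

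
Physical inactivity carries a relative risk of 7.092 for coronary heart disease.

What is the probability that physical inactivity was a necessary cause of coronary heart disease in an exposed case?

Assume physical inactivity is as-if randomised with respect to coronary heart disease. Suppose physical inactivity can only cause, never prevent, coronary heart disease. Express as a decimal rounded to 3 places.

PN ≈ 0.859

Under exogeneity and monotonicity, PN = (RR − 1) / RR = 1 − 1/RR.
PN = (7.092 − 1) / 7.092 = 6.092 / 7.092 ≈ 0.8590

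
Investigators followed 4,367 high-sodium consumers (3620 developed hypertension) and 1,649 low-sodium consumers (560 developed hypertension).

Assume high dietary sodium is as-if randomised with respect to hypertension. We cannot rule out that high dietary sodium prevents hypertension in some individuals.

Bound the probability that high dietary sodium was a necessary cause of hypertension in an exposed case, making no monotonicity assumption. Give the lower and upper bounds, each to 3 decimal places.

p₁ = P(outcome | exposed) = 3620/4367 = 0.82894
p₀ = P(outcome | unexposed) = 560/1649 = 0.3396
Under exogeneity alone the bounds on PN are max{0,(p₁−p₀)/p₁} ≤ PN ≤ min{1,(1−p₀)/p₁}.
  lower = (p₁ − p₀)/p₁ = 0.48934 / 0.82894 ≈ 0.5903
  upper = min{1, (1 − p₀)/p₁} = 0.6604 / 0.82894 ≈ 0.7967

0.590 ≤ PN ≤ 0.797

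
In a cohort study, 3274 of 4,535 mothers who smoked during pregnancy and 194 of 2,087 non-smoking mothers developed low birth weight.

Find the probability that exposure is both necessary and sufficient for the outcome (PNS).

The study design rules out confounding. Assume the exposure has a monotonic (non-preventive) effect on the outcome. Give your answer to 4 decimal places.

PNS ≈ 0.6290

p₁ = P(outcome | exposed) = 3274/4535 = 0.72194
p₀ = P(outcome | unexposed) = 194/2087 = 0.092956
Under exogeneity and monotonicity, PNS = p₁ − p₀.
PNS = 0.72194 − 0.092956 = 0.62898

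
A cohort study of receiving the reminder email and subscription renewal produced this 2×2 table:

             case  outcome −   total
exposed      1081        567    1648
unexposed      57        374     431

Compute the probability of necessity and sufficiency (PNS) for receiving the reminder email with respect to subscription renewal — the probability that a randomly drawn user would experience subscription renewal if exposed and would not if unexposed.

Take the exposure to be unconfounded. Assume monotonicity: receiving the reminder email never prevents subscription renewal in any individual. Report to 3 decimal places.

PNS ≈ 0.524

p₁ = P(outcome | exposed) = 1081/1648 = 0.65595
p₀ = P(outcome | unexposed) = 57/431 = 0.13225
Under exogeneity and monotonicity, PNS = p₁ − p₀.
PNS = 0.65595 − 0.13225 = 0.5237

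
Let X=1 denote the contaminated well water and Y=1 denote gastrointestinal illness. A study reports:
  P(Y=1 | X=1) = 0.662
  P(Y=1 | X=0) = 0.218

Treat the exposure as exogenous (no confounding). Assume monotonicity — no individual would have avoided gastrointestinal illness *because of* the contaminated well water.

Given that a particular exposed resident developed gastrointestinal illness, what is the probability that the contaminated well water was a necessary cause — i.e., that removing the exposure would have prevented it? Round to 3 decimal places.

PN ≈ 0.671

Let p₁ = 0.662, p₀ = 0.218.
Under exogeneity and monotonicity, PN = (p₁ − p₀) / p₁.
PN = (0.662 − 0.218) / 0.662 = 0.444 / 0.662 ≈ 0.6707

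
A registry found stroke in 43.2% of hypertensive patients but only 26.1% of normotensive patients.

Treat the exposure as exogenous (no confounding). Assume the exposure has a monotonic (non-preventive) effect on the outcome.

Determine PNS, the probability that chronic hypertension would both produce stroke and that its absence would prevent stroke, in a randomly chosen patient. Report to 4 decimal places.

p₁ = 0.432, p₀ = 0.261.
Under exogeneity and monotonicity, PNS = p₁ − p₀.
PNS = 0.432 − 0.261 = 0.171

PNS ≈ 0.1710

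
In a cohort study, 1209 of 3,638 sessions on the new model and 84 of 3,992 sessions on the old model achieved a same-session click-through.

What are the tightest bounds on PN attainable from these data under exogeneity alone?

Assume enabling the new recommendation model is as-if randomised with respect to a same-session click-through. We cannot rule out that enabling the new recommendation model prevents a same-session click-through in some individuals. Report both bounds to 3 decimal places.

p₁ = P(outcome | exposed) = 1209/3638 = 0.33233
p₀ = P(outcome | unexposed) = 84/3992 = 0.021042
Under exogeneity alone the bounds on PN are max{0,(p₁−p₀)/p₁} ≤ PN ≤ min{1,(1−p₀)/p₁}.
  lower = (p₁ − p₀)/p₁ = 0.31128 / 0.33233 ≈ 0.9367
  upper = min{1, (1 − p₀)/p₁} = 0.97896 / 0.33233 ≈ 2.9458 → capped at 1

0.937 ≤ PN ≤ 1.000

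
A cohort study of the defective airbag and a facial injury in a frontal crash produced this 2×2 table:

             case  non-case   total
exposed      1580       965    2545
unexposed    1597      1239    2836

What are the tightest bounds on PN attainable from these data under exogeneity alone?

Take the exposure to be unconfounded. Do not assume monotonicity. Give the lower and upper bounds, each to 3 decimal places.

0.093 ≤ PN ≤ 0.704

p₁ = P(outcome | exposed) = 1580/2545 = 0.62083
p₀ = P(outcome | unexposed) = 1597/2836 = 0.56312
Under exogeneity alone the bounds on PN are max{0,(p₁−p₀)/p₁} ≤ PN ≤ min{1,(1−p₀)/p₁}.
  lower = (p₁ − p₀)/p₁ = 0.057708 / 0.62083 ≈ 0.0930
  upper = min{1, (1 − p₀)/p₁} = 0.43688 / 0.62083 ≈ 0.7037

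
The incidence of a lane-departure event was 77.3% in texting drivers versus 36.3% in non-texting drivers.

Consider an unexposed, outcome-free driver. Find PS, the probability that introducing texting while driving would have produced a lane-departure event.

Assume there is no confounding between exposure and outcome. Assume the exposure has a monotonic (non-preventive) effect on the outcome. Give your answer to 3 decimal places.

PS ≈ 0.644

p₁ = 0.773, p₀ = 0.363.
Under exogeneity and monotonicity, PS = (p₁ − p₀) / (1 − p₀).
PS = (0.773 − 0.363) / (1 − 0.363) = 0.41 / 0.637 ≈ 0.6436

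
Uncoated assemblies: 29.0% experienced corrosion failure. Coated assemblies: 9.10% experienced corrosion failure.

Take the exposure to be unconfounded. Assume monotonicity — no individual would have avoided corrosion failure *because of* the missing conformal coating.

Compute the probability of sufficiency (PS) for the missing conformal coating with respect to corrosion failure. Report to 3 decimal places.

PS ≈ 0.219

p₁ = 0.29, p₀ = 0.091.
Under exogeneity and monotonicity, PS = (p₁ − p₀) / (1 − p₀).
PS = (0.29 − 0.091) / (1 − 0.091) = 0.199 / 0.909 ≈ 0.2189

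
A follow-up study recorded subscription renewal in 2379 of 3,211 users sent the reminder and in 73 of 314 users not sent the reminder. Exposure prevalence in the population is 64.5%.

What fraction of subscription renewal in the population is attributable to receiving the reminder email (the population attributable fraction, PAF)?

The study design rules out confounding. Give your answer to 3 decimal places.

PAF ≈ 0.585

p₁ = P(outcome | exposed) = 2379/3211 = 0.74089
p₀ = P(outcome | unexposed) = 73/314 = 0.23248
Overall risk P(Y=1) = π·p₁ + (1−π)·p₀ = 0.645×0.74089 + 0.355×0.23248 = 0.56041.
Under exogeneity, PAF = [P(Y=1) − p₀] / P(Y=1).
PAF = (0.56041 − 0.23248) / 0.56041 ≈ 0.5852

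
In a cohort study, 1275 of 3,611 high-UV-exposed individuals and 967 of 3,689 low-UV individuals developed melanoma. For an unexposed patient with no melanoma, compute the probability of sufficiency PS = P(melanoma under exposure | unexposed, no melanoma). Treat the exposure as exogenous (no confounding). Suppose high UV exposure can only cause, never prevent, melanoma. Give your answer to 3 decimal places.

PS ≈ 0.123

p₁ = P(outcome | exposed) = 1275/3611 = 0.35309
p₀ = P(outcome | unexposed) = 967/3689 = 0.26213
Under exogeneity and monotonicity, PS = (p₁ − p₀) / (1 − p₀).
PS = (0.35309 − 0.26213) / (1 − 0.26213) = 0.090957 / 0.73787 ≈ 0.1233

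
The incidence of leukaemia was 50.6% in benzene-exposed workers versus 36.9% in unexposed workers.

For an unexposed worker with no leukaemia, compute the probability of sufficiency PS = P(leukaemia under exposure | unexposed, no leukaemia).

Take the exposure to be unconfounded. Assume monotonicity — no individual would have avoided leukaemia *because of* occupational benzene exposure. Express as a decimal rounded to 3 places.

p₁ = 0.506, p₀ = 0.369.
Under exogeneity and monotonicity, PS = (p₁ − p₀) / (1 − p₀).
PS = (0.506 − 0.369) / (1 − 0.369) = 0.137 / 0.631 ≈ 0.2171

PS ≈ 0.217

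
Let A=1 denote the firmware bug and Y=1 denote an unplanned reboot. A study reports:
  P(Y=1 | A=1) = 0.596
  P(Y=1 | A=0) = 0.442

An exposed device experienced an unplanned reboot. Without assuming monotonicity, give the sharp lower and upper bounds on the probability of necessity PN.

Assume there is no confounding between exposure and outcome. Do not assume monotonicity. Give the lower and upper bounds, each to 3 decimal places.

0.258 ≤ PN ≤ 0.936

Let p₁ = 0.596, p₀ = 0.442.
Under exogeneity alone the bounds on PN are max{0,(p₁−p₀)/p₁} ≤ PN ≤ min{1,(1−p₀)/p₁}.
  lower = (p₁ − p₀)/p₁ = 0.154 / 0.596 ≈ 0.2584
  upper = min{1, (1 − p₀)/p₁} = 0.558 / 0.596 ≈ 0.9362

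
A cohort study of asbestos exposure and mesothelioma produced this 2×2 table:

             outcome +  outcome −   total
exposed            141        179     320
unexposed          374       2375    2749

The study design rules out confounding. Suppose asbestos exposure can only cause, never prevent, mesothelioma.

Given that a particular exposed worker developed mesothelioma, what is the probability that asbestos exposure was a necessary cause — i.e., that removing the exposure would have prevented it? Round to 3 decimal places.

p₁ = P(outcome | exposed) = 141/320 = 0.44062
p₀ = P(outcome | unexposed) = 374/2749 = 0.13605
Under exogeneity and monotonicity, PN = (p₁ − p₀) / p₁.
PN = (0.44062 − 0.13605) / 0.44062 = 0.30458 / 0.44062 ≈ 0.6912

PN ≈ 0.691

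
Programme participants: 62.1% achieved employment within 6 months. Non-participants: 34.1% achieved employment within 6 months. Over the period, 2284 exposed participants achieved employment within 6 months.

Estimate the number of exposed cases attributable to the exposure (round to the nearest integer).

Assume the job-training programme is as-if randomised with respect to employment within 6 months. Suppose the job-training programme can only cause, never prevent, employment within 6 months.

p₁ = 0.621, p₀ = 0.341.
PN = (p₁ − p₀)/p₁ = (0.621 − 0.341) / 0.621 ≈ 0.45089.
Attributable cases ≈ PN × (exposed cases) = 0.45089 × 2284 ≈ 1029.82.

about 1030 cases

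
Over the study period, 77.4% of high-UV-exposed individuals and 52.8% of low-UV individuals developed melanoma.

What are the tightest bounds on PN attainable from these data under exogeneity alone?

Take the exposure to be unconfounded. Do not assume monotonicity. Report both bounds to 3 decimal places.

0.318 ≤ PN ≤ 0.610

p₁ = 0.774, p₀ = 0.528.
Under exogeneity alone the bounds on PN are max{0,(p₁−p₀)/p₁} ≤ PN ≤ min{1,(1−p₀)/p₁}.
  lower = (p₁ − p₀)/p₁ = 0.246 / 0.774 ≈ 0.3178
  upper = min{1, (1 − p₀)/p₁} = 0.472 / 0.774 ≈ 0.6098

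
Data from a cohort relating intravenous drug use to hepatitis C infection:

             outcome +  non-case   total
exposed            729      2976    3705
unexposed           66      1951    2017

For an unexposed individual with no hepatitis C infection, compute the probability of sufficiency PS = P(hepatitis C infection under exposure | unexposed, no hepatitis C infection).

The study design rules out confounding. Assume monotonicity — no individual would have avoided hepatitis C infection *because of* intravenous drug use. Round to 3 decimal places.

PS ≈ 0.170

p₁ = P(outcome | exposed) = 729/3705 = 0.19676
p₀ = P(outcome | unexposed) = 66/2017 = 0.032722
Under exogeneity and monotonicity, PS = (p₁ − p₀) / (1 − p₀).
PS = (0.19676 − 0.032722) / (1 − 0.032722) = 0.16404 / 0.96728 ≈ 0.1696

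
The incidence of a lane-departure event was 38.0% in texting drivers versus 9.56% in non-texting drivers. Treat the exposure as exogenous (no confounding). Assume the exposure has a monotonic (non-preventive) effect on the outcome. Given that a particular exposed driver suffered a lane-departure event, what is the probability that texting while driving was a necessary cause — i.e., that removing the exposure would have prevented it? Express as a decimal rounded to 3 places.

p₁ = 0.38, p₀ = 0.0956.
Under exogeneity and monotonicity, PN = (p₁ − p₀) / p₁.
PN = (0.38 − 0.0956) / 0.38 = 0.2844 / 0.38 ≈ 0.7484

PN ≈ 0.748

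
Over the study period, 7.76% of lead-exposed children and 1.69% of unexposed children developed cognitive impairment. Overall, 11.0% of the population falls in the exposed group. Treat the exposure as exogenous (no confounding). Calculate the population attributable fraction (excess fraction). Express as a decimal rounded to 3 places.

p₁ = 0.0776, p₀ = 0.0169.
Overall risk P(Y=1) = π·p₁ + (1−π)·p₀ = 0.11×0.0776 + 0.89×0.0169 = 0.023577.
Under exogeneity, PAF = [P(Y=1) − p₀] / P(Y=1).
PAF = (0.023577 − 0.0169) / 0.023577 ≈ 0.2832

PAF ≈ 0.283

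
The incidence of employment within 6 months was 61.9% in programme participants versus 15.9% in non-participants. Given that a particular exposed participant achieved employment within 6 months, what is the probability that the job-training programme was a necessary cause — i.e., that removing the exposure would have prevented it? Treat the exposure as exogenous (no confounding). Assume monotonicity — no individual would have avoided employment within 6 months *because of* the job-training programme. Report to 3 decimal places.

PN ≈ 0.743

p₁ = 0.619, p₀ = 0.159.
Under exogeneity and monotonicity, PN = (p₁ − p₀) / p₁.
PN = (0.619 − 0.159) / 0.619 = 0.46 / 0.619 ≈ 0.7431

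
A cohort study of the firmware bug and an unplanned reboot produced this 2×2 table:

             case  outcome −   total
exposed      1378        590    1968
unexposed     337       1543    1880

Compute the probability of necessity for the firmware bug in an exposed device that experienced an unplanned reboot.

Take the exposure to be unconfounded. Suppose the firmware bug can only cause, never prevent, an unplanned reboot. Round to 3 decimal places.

p₁ = P(outcome | exposed) = 1378/1968 = 0.7002
p₀ = P(outcome | unexposed) = 337/1880 = 0.17926
Under exogeneity and monotonicity, PN = (p₁ − p₀) / p₁.
PN = (0.7002 − 0.17926) / 0.7002 = 0.52095 / 0.7002 ≈ 0.7440

PN ≈ 0.744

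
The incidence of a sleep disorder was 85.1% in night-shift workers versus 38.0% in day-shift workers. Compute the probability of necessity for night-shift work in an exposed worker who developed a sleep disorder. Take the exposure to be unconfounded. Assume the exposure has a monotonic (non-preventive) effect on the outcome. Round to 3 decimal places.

p₁ = 0.851, p₀ = 0.38.
Under exogeneity and monotonicity, PN = (p₁ − p₀) / p₁.
PN = (0.851 − 0.38) / 0.851 = 0.471 / 0.851 ≈ 0.5535

PN ≈ 0.553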